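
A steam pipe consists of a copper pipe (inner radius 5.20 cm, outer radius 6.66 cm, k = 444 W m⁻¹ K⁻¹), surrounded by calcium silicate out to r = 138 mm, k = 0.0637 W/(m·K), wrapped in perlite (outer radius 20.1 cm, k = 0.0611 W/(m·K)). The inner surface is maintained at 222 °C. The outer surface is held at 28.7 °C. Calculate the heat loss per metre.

Series thermal resistances, inner to outer:
  R'_copper = ln(0.0666/0.0520)/(2πk) = 0.2475/(2π·444) = 8.870×10^-5 m·K/W
  R'_calcium silicate = ln(0.138/0.0666)/(2πk) = 0.7285/(2π·0.0637) = 1.820 m·K/W
  R'_perlite = ln(0.201/0.138)/(2πk) = 0.3761/(2π·0.0611) = 0.9795 m·K/W
ΣR = 8.870×10^-5 + 1.820 + 0.9795 = 2.800 m·K/W
Q' = ΔT/ΣR = (222 °C − 28.7 °C)/2.800 = 69.0 W/m

Q' = 69.0 W/m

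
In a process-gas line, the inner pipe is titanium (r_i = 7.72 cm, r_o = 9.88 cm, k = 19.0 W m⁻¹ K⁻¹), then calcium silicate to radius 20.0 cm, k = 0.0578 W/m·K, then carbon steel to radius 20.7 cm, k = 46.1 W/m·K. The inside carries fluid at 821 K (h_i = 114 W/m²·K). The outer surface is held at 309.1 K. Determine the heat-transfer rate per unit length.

Series thermal resistances, inner to outer:
  R'_conv,in = 1/(2πr h) = 1/(2π·0.0772·114) = 0.01808 m·K/W
  R'_titanium = ln(0.0988/0.0772)/(2πk) = 0.2467/(2π·19.0) = 0.002066 m·K/W
  R'_calcium silicate = ln(0.200/0.0988)/(2πk) = 0.7052/(2π·0.0578) = 1.942 m·K/W
  R'_carbon steel = ln(0.207/0.200)/(2πk) = 0.03440/(2π·46.1) = 1.188×10^-4 m·K/W
ΣR = 0.01808 + 0.002066 + 1.942 + 1.188×10^-4 = 1.962 m·K/W
Q' = ΔT/ΣR = (821 K − 309.1 K)/1.962 = 261 W/m

Q' = 261 W/m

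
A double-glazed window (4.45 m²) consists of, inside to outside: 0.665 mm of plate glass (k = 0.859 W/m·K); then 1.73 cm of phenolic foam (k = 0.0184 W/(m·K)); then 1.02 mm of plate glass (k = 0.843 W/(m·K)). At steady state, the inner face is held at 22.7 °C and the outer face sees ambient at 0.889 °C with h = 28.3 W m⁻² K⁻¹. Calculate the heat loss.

Series thermal resistances, inner to outer:
  R_plate glass = L/(kA) = 6.65×10^-4/(0.859·4.45) = 1.740×10^-4 K/W
  R_phenolic foam = L/(kA) = 0.0173/(0.0184·4.45) = 0.2113 K/W
  R_plate glass = L/(kA) = 0.00102/(0.843·4.45) = 2.719×10^-4 K/W
  R_conv,out = 1/(hA) = 1/(28.3·4.45) = 0.007941 K/W
ΣR = 1.740×10^-4 + 0.2113 + 2.719×10^-4 + 0.007941 = 0.2197 K/W
Q = ΔT/ΣR = (22.7 °C − 0.889 °C)/0.2197 = 99.3 W

Q = 99.3 W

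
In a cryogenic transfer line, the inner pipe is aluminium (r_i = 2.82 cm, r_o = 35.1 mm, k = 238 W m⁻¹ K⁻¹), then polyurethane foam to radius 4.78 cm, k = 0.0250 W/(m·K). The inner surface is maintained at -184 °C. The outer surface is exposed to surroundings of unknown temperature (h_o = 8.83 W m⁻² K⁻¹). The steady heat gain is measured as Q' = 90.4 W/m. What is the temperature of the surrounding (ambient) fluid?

Sum the resistances:
  R'_aluminium = ln(0.0351/0.0282)/(2πk) = 0.2189/(2π·238) = 1.464×10^-4 m·K/W
  R'_polyurethane foam = ln(0.0478/0.0351)/(2πk) = 0.3088/(2π·0.0250) = 1.966 m·K/W
  R'_conv,out = 1/(2πr h) = 1/(2π·0.0478·8.83) = 0.3771 m·K/W
ΣR = 2.343 m·K/W
ΔT = Q'·ΣR = 90.4 × 2.343 = 211.8 K
Heat flows inward, so T_out = T_in + ΔT = -184 + 211.8 = 27.8 °C

T_out = 27.8 °C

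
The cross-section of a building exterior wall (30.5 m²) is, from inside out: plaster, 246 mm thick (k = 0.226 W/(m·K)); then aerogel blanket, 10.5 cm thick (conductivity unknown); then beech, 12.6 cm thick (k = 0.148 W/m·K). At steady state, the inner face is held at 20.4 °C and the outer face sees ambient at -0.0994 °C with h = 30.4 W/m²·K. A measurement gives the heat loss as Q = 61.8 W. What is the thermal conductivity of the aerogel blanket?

ΣR = ΔT/Q = |20.4 − -0.0994|/61.8 = 0.3317 K/W
Known resistances:
  R_plaster = L/(kA) = 0.246/(0.226·30.5) = 0.03569 K/W
  R_beech = L/(kA) = 0.126/(0.148·30.5) = 0.02791 K/W
  R_conv,out = 1/(hA) = 1/(30.4·30.5) = 0.001079 K/W
R_aerogel blanket = ΣR − ΣR_known = 0.3317 − 0.06468 = 0.2670 K/W
L/(kA) = 0.2670 ⇒ k = 0.105/(0.2670·30.5) = 0.0129 W/m·K

k = 0.0129 W/m·K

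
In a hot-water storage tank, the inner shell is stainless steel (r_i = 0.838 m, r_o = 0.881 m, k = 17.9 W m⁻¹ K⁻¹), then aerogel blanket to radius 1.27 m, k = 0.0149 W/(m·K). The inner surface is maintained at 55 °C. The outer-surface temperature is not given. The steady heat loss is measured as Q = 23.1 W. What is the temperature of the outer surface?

Series resistances:
  R_stainless steel = (1/0.838 − 1/0.881)/(4πk) = 0.05824/(4π·17.9) = 2.589×10^-4 K/W
  R_aerogel blanket = (1/0.881 − 1/1.27)/(4πk) = 0.3477/(4π·0.0149) = 1.857 K/W
ΣR = 1.857 K/W
ΔT = Q·ΣR = 23.1 × 1.857 = 42.90 K
Heat flows outward, so T_out = T_in − ΔT = 55 − 42.90 = 12.1 °C

T_out = 12.1 °C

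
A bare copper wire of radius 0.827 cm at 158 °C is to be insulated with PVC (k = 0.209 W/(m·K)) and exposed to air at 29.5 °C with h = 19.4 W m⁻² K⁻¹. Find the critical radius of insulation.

r_cr = 1.08 cm

For a cylinder, r_cr = k_ins/h = 0.209/19.4 = 0.0108 m = 1.08 cm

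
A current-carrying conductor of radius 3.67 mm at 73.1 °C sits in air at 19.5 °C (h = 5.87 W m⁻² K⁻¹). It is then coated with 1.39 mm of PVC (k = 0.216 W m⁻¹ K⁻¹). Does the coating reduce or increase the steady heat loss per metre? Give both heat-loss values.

increases: 7.26 → 9.58 W/m

Critical radius for a cylinder: r_cr = k/h = 0.0368 m = 3.68 cm.
Outer radius after coating: r₂ = 0.00367 + 0.00139 = 0.00506 m.
Since r₁ < r_cr and r₂ ≤ r_cr, the coating moves toward the maximum at r_cr — heat loss rises.
Bare: R = 1/(2πr₁h) = 7.388 m·K/W; Q = 53.6/7.388 = 7.26 W/m.
Coated: R = R_cond + R_conv = 5.595 m·K/W; Q = 53.6/5.595 = 9.58 W/m.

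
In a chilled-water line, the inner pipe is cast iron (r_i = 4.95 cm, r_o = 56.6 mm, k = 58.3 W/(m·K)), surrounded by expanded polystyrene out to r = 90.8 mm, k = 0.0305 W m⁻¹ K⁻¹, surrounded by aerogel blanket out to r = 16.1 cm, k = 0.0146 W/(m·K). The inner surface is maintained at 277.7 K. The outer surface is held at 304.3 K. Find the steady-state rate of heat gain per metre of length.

Series thermal resistances, inner to outer:
  R'_cast iron = ln(0.0566/0.0495)/(2πk) = 0.1340/(2π·58.3) = 3.659×10^-4 m·K/W
  R'_expanded polystyrene = ln(0.0908/0.0566)/(2πk) = 0.4727/(2π·0.0305) = 2.466 m·K/W
  R'_aerogel blanket = ln(0.161/0.0908)/(2πk) = 0.5727/(2π·0.0146) = 6.244 m·K/W
ΣR = 3.659×10^-4 + 2.466 + 6.244 = 8.710 m·K/W
Q' = ΔT/ΣR = (277.7 K − 304.3 K)/8.710 = -3.05 W/m
(Negative Q' ⇒ heat flows inward; heat gain = 3.05 W/m.)

Q' = 3.05 W/m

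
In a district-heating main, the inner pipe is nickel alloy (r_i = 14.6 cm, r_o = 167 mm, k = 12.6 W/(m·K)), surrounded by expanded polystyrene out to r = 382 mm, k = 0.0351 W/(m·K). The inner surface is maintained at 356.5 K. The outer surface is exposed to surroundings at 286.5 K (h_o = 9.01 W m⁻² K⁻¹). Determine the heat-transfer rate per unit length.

Series thermal resistances, inner to outer:
  R'_nickel alloy = ln(0.167/0.146)/(2πk) = 0.1344/(2π·12.6) = 0.001697 m·K/W
  R'_expanded polystyrene = ln(0.382/0.167)/(2πk) = 0.8274/(2π·0.0351) = 3.752 m·K/W
  R'_conv,out = 1/(2πr h) = 1/(2π·0.382·9.01) = 0.04624 m·K/W
ΣR = 0.001697 + 3.752 + 0.04624 = 3.800 m·K/W
Q' = ΔT/ΣR = (356.5 K − 286.5 K)/3.800 = 18.4 W/m

Q' = 18.4 W/m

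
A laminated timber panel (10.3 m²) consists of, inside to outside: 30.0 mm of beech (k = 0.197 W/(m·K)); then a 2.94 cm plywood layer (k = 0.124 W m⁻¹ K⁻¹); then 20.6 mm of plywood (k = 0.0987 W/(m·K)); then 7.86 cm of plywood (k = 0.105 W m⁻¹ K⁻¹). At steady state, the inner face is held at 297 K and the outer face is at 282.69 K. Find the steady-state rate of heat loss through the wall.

Treat each layer as a resistance in series:
  R_beech = L/(kA) = 0.0300/(0.197·10.3) = 0.01478 K/W
  R_plywood = L/(kA) = 0.0294/(0.124·10.3) = 0.02302 K/W
  R_plywood = L/(kA) = 0.0206/(0.0987·10.3) = 0.02026 K/W
  R_plywood = L/(kA) = 0.0786/(0.105·10.3) = 0.07268 K/W
ΣR = 0.01478 + 0.02302 + 0.02026 + 0.07268 = 0.1307 K/W
Q = ΔT/ΣR = (297 K − 282.69 K)/0.1307 = 109 W

Q = 109 W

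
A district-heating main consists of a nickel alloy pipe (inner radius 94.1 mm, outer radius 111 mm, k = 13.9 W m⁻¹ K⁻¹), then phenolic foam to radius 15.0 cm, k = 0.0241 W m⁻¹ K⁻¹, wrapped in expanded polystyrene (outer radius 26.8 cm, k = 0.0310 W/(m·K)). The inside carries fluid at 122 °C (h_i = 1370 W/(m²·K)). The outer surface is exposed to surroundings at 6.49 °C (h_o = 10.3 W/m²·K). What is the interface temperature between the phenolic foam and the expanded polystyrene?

Treat each layer as a resistance in series:
  R'_conv,in = 1/(2πr h) = 1/(2π·0.0941·1370) = 0.001235 m·K/W
  R'_nickel alloy = ln(0.111/0.0941)/(2πk) = 0.1652/(2π·13.9) = 0.001891 m·K/W
  R'_phenolic foam = ln(0.150/0.111)/(2πk) = 0.3011/(2π·0.0241) = 1.988 m·K/W
  R'_expanded polystyrene = ln(0.268/0.150)/(2πk) = 0.5804/(2π·0.0310) = 2.980 m·K/W
  R'_conv,out = 1/(2πr h) = 1/(2π·0.268·10.3) = 0.05766 m·K/W
ΣR = 0.001235 + 0.001891 + 1.988 + 2.980 + 0.05766 = 5.029 m·K/W
Q' = ΔT/ΣR = (122 °C − 6.49 °C)/5.029 = 22.97 W/m
From the inner boundary to the phenolic foam/expanded polystyrene interface, ΣR_partial = 1.991 m·K/W.
T_interface = T_in − Q'·ΣR_partial = 122 °C − (22.97)(1.991) = 76.3 °C

T = 76.3 °C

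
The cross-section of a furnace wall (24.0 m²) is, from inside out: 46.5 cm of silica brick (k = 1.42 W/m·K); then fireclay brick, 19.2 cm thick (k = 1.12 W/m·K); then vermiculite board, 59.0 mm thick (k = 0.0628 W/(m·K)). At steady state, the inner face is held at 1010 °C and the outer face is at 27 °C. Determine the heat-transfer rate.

Q = 16.4 kW

Treat each layer as a resistance in series:
  R_silica brick = L/(kA) = 0.465/(1.42·24.0) = 0.01364 K/W
  R_fireclay brick = L/(kA) = 0.192/(1.12·24.0) = 0.007143 K/W
  R_vermiculite board = L/(kA) = 0.0590/(0.0628·24.0) = 0.03915 K/W
ΣR = 0.01364 + 0.007143 + 0.03915 = 0.05993 K/W
Q = ΔT/ΣR = (1010 °C − 27 °C)/0.05993 = 16400 W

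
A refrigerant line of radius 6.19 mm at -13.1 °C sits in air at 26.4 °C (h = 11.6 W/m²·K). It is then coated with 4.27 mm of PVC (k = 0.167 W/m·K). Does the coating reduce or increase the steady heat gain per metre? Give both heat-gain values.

Critical radius for a cylinder: r_cr = k/h = 0.0144 m = 1.44 cm.
Outer radius after coating: r₂ = 0.00619 + 0.00427 = 0.01046 m.
Since r₁ < r_cr and r₂ ≤ r_cr, the coating moves toward the maximum at r_cr — heat gain rises.
Bare: R = 1/(2πr₁h) = 2.217 m·K/W; Q = 39.5/2.217 = 17.8 W/m.
Coated: R = R_cond + R_conv = 1.812 m·K/W; Q = 39.5/1.812 = 21.8 W/m.

increases: 17.8 → 21.8 W/m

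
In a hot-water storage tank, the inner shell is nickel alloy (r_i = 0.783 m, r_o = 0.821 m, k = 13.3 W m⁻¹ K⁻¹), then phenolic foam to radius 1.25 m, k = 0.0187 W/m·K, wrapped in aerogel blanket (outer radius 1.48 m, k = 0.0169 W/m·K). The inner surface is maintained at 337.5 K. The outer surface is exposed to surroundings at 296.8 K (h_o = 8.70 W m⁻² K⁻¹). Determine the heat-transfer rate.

Series thermal resistances, inner to outer:
  R_nickel alloy = (1/0.783 − 1/0.821)/(4πk) = 0.05911/(4π·13.3) = 3.537×10^-4 K/W
  R_phenolic foam = (1/0.821 − 1/1.25)/(4πk) = 0.4180/(4π·0.0187) = 1.779 K/W
  R_aerogel blanket = (1/1.25 − 1/1.48)/(4πk) = 0.1243/(4π·0.0169) = 0.5854 K/W
  R_conv,out = 1/(4πr²h) = 1/(4π·1.48²·8.70) = 0.004176 K/W
ΣR = 3.537×10^-4 + 1.779 + 0.5854 + 0.004176 = 2.369 K/W
Q = ΔT/ΣR = (337.5 K − 296.8 K)/2.369 = 17.2 W

Q = 17.2 W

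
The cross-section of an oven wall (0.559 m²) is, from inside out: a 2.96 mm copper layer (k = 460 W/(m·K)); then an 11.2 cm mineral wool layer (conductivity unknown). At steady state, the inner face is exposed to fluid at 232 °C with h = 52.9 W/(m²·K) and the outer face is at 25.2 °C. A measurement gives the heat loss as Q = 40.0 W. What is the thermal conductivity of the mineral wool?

k = 0.0390 W/m·K

ΣR = ΔT/Q = |232 − 25.2|/40.0 = 5.170 K/W
Known resistances:
  R_conv,in = 1/(hA) = 1/(52.9·0.559) = 0.03382 K/W
  R_copper = L/(kA) = 0.00296/(460·0.559) = 1.151×10^-5 K/W
R_mineral wool = ΣR − ΣR_known = 5.170 − 0.03383 = 5.136 K/W
L/(kA) = 5.136 ⇒ k = 0.112/(5.136·0.559) = 0.0390 W/m·K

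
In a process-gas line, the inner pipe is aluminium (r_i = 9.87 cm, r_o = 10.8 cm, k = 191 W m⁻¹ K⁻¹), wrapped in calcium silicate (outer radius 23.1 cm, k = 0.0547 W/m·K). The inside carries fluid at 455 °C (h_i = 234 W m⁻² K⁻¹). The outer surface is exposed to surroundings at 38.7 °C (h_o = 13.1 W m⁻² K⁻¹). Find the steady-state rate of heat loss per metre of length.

Q' = 183 W/m

Treat each layer as a resistance in series:
  R'_conv,in = 1/(2πr h) = 1/(2π·0.0987·234) = 0.006891 m·K/W
  R'_aluminium = ln(0.108/0.0987)/(2πk) = 0.09005/(2π·191) = 7.503×10^-5 m·K/W
  R'_calcium silicate = ln(0.231/0.108)/(2πk) = 0.7603/(2π·0.0547) = 2.212 m·K/W
  R'_conv,out = 1/(2πr h) = 1/(2π·0.231·13.1) = 0.05259 m·K/W
ΣR = 0.006891 + 7.503×10^-5 + 2.212 + 0.05259 = 2.272 m·K/W
Q' = ΔT/ΣR = (455 °C − 38.7 °C)/2.272 = 183 W/m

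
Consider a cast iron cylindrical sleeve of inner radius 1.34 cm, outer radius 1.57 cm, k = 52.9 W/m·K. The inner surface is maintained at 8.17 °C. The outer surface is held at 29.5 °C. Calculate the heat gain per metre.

Q' = 2πk·ΔT/ln(r₂/r₁) = 2π × 52.9 × 21.33 / ln(0.0157/0.0134) = 44800 W/m

Q' = 44.8 kW/m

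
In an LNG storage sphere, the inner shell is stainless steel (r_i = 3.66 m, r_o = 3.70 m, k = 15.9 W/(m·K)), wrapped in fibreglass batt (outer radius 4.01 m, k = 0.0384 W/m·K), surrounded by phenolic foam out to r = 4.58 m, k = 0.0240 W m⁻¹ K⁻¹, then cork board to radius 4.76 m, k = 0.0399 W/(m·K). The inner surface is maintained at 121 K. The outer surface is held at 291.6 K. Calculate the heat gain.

Series thermal resistances, inner to outer:
  R_stainless steel = (1/3.66 − 1/3.70)/(4πk) = 0.002954/(4π·15.9) = 1.478×10^-5 K/W
  R_fibreglass batt = (1/3.70 − 1/4.01)/(4πk) = 0.02089/(4π·0.0384) = 0.04330 K/W
  R_phenolic foam = (1/4.01 − 1/4.58)/(4πk) = 0.03104/(4π·0.0240) = 0.1029 K/W
  R_cork board = (1/4.58 − 1/4.76)/(4πk) = 0.008257/(4π·0.0399) = 0.01647 K/W
ΣR = 1.478×10^-5 + 0.04330 + 0.1029 + 0.01647 = 0.1627 K/W
Q = ΔT/ΣR = (121 K − 291.6 K)/0.1627 = -1050 W
(Negative Q ⇒ heat flows inward; heat gain = 1050 W.)

Q = 1050 W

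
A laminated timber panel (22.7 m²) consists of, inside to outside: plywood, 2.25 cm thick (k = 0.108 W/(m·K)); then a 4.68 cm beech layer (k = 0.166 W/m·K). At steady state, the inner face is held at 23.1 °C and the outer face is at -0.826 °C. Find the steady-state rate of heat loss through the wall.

Q = 1110 W

Treat each layer as a resistance in series:
  R_plywood = L/(kA) = 0.0225/(0.108·22.7) = 0.009178 K/W
  R_beech = L/(kA) = 0.0468/(0.166·22.7) = 0.01242 K/W
ΣR = 0.009178 + 0.01242 = 0.02160 K/W
Q = ΔT/ΣR = (23.1 °C − -0.826 °C)/0.02160 = 1110 W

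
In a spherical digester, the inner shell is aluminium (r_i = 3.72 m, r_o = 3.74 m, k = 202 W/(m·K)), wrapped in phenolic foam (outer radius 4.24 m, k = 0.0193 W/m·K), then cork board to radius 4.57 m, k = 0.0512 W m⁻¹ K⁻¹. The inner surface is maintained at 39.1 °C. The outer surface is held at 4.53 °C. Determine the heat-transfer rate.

Q = 221 W

Resistance network (inner→outer):
  R_aluminium = (1/3.72 − 1/3.74)/(4πk) = 0.001438/(4π·202) = 5.663×10^-7 K/W
  R_phenolic foam = (1/3.74 − 1/4.24)/(4πk) = 0.03153/(4π·0.0193) = 0.1300 K/W
  R_cork board = (1/4.24 − 1/4.57)/(4πk) = 0.01703/(4π·0.0512) = 0.02647 K/W
ΣR = 5.663×10^-7 + 0.1300 + 0.02647 = 0.1565 K/W
Q = ΔT/ΣR = (39.1 °C − 4.53 °C)/0.1565 = 221 W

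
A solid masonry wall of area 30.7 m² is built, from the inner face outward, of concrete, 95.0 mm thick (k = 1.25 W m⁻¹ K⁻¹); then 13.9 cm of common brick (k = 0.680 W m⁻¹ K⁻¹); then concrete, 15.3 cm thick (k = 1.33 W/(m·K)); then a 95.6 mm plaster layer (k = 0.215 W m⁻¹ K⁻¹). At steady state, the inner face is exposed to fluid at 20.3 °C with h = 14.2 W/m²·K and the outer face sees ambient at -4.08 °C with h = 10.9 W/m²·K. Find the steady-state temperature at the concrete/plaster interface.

T = 8.97 °C

Series thermal resistances, inner to outer:
  R_conv,in = 1/(hA) = 1/(14.2·30.7) = 0.002294 K/W
  R_concrete = L/(kA) = 0.0950/(1.25·30.7) = 0.002476 K/W
  R_common brick = L/(kA) = 0.139/(0.680·30.7) = 0.006658 K/W
  R_concrete = L/(kA) = 0.153/(1.33·30.7) = 0.003747 K/W
  R_plaster = L/(kA) = 0.0956/(0.215·30.7) = 0.01448 K/W
  R_conv,out = 1/(hA) = 1/(10.9·30.7) = 0.002988 K/W
ΣR = 0.002294 + 0.002476 + 0.006658 + 0.003747 + 0.01448 + 0.002988 = 0.03264 K/W
Q = ΔT/ΣR = (20.3 °C − -4.08 °C)/0.03264 = 746.9 W
From the inner boundary to the concrete/plaster interface, ΣR_partial = 0.01517 K/W.
T_interface = T_in − Q·ΣR_partial = 20.3 °C − (746.9)(0.01517) = 8.97 °C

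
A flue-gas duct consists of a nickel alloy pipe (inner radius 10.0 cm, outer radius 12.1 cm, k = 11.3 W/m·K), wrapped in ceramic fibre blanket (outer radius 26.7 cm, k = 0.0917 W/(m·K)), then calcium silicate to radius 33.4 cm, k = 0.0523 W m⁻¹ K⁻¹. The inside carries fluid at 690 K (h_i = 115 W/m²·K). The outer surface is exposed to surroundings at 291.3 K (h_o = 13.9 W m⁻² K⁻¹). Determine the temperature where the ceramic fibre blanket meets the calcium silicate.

T = 427 K

Resistance network (inner→outer):
  R'_conv,in = 1/(2πr h) = 1/(2π·0.100·115) = 0.01384 m·K/W
  R'_nickel alloy = ln(0.121/0.100)/(2πk) = 0.1906/(2π·11.3) = 0.002685 m·K/W
  R'_ceramic fibre blanket = ln(0.267/0.121)/(2πk) = 0.7915/(2π·0.0917) = 1.374 m·K/W
  R'_calcium silicate = ln(0.334/0.267)/(2πk) = 0.2239/(2π·0.0523) = 0.6813 m·K/W
  R'_conv,out = 1/(2πr h) = 1/(2π·0.334·13.9) = 0.03428 m·K/W
ΣR = 0.01384 + 0.002685 + 1.374 + 0.6813 + 0.03428 = 2.106 m·K/W
Q' = ΔT/ΣR = (690 K − 291.3 K)/2.106 = 189.3 W/m
From the inner boundary to the ceramic fibre blanket/calcium silicate interface, ΣR_partial = 1.391 m·K/W.
T_interface = T_in − Q'·ΣR_partial = 690 K − (189.3)(1.391) = 427 K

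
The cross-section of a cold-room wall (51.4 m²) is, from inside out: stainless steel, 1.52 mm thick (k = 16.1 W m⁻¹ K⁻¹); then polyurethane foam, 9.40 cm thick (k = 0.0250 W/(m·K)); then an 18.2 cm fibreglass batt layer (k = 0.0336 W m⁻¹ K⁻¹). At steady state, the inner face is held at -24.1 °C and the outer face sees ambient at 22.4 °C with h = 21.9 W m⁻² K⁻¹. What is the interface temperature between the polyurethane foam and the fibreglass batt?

T = -5.14 °C

Series thermal resistances, inner to outer:
  R_stainless steel = L/(kA) = 0.00152/(16.1·51.4) = 1.837×10^-6 K/W
  R_polyurethane foam = L/(kA) = 0.0940/(0.0250·51.4) = 0.07315 K/W
  R_fibreglass batt = L/(kA) = 0.182/(0.0336·51.4) = 0.1054 K/W
  R_conv,out = 1/(hA) = 1/(21.9·51.4) = 8.884×10^-4 K/W
ΣR = 1.837×10^-6 + 0.07315 + 0.1054 + 8.884×10^-4 = 0.1794 K/W
Q = ΔT/ΣR = (-24.1 °C − 22.4 °C)/0.1794 = -259.2 W
From the inner boundary to the polyurethane foam/fibreglass batt interface, ΣR_partial = 0.07315 K/W.
T_interface = T_in − Q·ΣR_partial = -24.1 °C − (-259.2)(0.07315) = -5.14 °C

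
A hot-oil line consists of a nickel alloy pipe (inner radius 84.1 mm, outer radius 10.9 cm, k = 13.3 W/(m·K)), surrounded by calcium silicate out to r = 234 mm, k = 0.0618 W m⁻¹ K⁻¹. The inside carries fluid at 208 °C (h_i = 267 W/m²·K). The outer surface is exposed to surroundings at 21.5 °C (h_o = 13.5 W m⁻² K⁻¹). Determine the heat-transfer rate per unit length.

Q' = 92.0 W/m

Series thermal resistances, inner to outer:
  R'_conv,in = 1/(2πr h) = 1/(2π·0.0841·267) = 0.007088 m·K/W
  R'_nickel alloy = ln(0.109/0.0841)/(2πk) = 0.2593/(2π·13.3) = 0.003103 m·K/W
  R'_calcium silicate = ln(0.234/0.109)/(2πk) = 0.7640/(2π·0.0618) = 1.967 m·K/W
  R'_conv,out = 1/(2πr h) = 1/(2π·0.234·13.5) = 0.05038 m·K/W
ΣR = 0.007088 + 0.003103 + 1.967 + 0.05038 = 2.028 m·K/W
Q' = ΔT/ΣR = (208 °C − 21.5 °C)/2.028 = 92.0 W/m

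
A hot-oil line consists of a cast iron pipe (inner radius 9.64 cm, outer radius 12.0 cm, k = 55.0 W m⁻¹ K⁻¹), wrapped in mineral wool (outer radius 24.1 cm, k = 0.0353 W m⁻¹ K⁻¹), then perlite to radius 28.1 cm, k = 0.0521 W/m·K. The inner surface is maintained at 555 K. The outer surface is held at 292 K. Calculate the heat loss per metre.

Resistance network (inner→outer):
  R'_cast iron = ln(0.120/0.0964)/(2πk) = 0.2190/(2π·55.0) = 6.337×10^-4 m·K/W
  R'_mineral wool = ln(0.241/0.120)/(2πk) = 0.6973/(2π·0.0353) = 3.144 m·K/W
  R'_perlite = ln(0.281/0.241)/(2πk) = 0.1536/(2π·0.0521) = 0.4691 m·K/W
ΣR = 6.337×10^-4 + 3.144 + 0.4691 = 3.614 m·K/W
Q' = ΔT/ΣR = (555 K − 292 K)/3.614 = 72.8 W/m

Q' = 72.8 W/m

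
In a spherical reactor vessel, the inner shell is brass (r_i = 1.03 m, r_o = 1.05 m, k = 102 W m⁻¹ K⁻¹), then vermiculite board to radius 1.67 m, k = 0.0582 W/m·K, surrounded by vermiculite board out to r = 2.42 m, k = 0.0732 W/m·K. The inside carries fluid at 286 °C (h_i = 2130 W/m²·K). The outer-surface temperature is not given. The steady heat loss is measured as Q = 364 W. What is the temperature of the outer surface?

Series resistances:
  R_conv,in = 1/(4πr²h) = 1/(4π·1.03²·2130) = 3.522×10^-5 K/W
  R_brass = (1/1.03 − 1/1.05)/(4πk) = 0.01849/(4π·102) = 1.443×10^-5 K/W
  R_vermiculite board = (1/1.05 − 1/1.67)/(4πk) = 0.3536/(4π·0.0582) = 0.4835 K/W
  R_vermiculite board = (1/1.67 − 1/2.42)/(4πk) = 0.1856/(4π·0.0732) = 0.2017 K/W
ΣR = 0.6852 K/W
ΔT = Q·ΣR = 364 × 0.6852 = 249.4 K
Heat flows outward, so T_out = T_in − ΔT = 286 − 249.4 = 36.6 °C

T_out = 36.6 °C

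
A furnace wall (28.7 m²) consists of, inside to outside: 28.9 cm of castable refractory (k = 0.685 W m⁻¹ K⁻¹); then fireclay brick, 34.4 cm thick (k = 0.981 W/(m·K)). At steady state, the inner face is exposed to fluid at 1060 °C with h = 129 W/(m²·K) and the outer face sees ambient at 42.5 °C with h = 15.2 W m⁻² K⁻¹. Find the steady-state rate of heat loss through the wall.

Resistance network (inner→outer):
  R_conv,in = 1/(hA) = 1/(129·28.7) = 2.701×10^-4 K/W
  R_castable refractory = L/(kA) = 0.289/(0.685·28.7) = 0.01470 K/W
  R_fireclay brick = L/(kA) = 0.344/(0.981·28.7) = 0.01222 K/W
  R_conv,out = 1/(hA) = 1/(15.2·28.7) = 0.002292 K/W
ΣR = 2.701×10^-4 + 0.01470 + 0.01222 + 0.002292 = 0.02948 K/W
Q = ΔT/ΣR = (1060 °C − 42.5 °C)/0.02948 = 34500 W

Q = 34500 W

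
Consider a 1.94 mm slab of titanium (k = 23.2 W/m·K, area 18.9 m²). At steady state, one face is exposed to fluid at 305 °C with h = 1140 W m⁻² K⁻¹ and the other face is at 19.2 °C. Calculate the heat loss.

Treat each layer as a resistance in series:
  R_conv,in = 1/(hA) = 1/(1140·18.9) = 4.641×10^-5 K/W
  R_titanium = L/(kA) = 0.00194/(23.2·18.9) = 4.424×10^-6 K/W
ΣR = 4.641×10^-5 + 4.424×10^-6 = 5.083×10^-5 K/W
Q = ΔT/ΣR = (305 °C − 19.2 °C)/5.083×10^-5 = 5.62×10^6 W

Q = 5.62×10^6 W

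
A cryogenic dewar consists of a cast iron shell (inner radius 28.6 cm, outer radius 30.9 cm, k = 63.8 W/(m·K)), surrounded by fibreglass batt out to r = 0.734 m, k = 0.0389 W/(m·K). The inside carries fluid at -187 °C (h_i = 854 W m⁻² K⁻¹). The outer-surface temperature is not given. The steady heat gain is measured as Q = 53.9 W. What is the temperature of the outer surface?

T_out = 19.7 °C

Sum the resistances:
  R_conv,in = 1/(4πr²h) = 1/(4π·0.286²·854) = 0.001139 K/W
  R_cast iron = (1/0.286 − 1/0.309)/(4πk) = 0.2603/(4π·63.8) = 3.246×10^-4 K/W
  R_fibreglass batt = (1/0.309 − 1/0.734)/(4πk) = 1.874/(4π·0.0389) = 3.833 K/W
ΣR = 3.835 K/W
ΔT = Q·ΣR = 53.9 × 3.835 = 206.7 K
Heat flows inward, so T_out = T_in + ΔT = -187 + 206.7 = 19.7 °C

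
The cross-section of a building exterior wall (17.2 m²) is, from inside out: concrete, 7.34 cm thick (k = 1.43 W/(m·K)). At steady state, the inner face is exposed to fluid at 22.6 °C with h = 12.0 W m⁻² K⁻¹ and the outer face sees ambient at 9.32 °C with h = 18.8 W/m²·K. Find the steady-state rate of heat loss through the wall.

Treat each layer as a resistance in series:
  R_conv,in = 1/(hA) = 1/(12.0·17.2) = 0.004845 K/W
  R_concrete = L/(kA) = 0.0734/(1.43·17.2) = 0.002984 K/W
  R_conv,out = 1/(hA) = 1/(18.8·17.2) = 0.003093 K/W
ΣR = 0.004845 + 0.002984 + 0.003093 = 0.01092 K/W
Q = ΔT/ΣR = (22.6 °C − 9.32 °C)/0.01092 = 1220 W

Q = 1220 W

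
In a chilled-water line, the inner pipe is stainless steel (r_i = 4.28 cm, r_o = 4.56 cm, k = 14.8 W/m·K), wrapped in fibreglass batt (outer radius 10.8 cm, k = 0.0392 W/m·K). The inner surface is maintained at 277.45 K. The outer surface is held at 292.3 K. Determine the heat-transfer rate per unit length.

Q' = 4.24 W/m

Series thermal resistances, inner to outer:
  R'_stainless steel = ln(0.0456/0.0428)/(2πk) = 0.06337/(2π·14.8) = 6.815×10^-4 m·K/W
  R'_fibreglass batt = ln(0.108/0.0456)/(2πk) = 0.8622/(2π·0.0392) = 3.501 m·K/W
ΣR = 6.815×10^-4 + 3.501 = 3.502 m·K/W
Q' = ΔT/ΣR = (277.45 K − 292.3 K)/3.502 = -4.24 W/m
(Negative Q' ⇒ heat flows inward; heat gain = 4.24 W/m.)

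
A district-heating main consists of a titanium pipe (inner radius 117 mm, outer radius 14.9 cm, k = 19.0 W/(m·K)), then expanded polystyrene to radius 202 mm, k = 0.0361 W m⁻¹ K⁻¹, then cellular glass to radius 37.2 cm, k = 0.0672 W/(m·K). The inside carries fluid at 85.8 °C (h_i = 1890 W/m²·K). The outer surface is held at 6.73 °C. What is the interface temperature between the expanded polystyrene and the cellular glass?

T = 47.7 °C

Treat each layer as a resistance in series:
  R'_conv,in = 1/(2πr h) = 1/(2π·0.117·1890) = 7.197×10^-4 m·K/W
  R'_titanium = ln(0.149/0.117)/(2πk) = 0.2418/(2π·19.0) = 0.002025 m·K/W
  R'_expanded polystyrene = ln(0.202/0.149)/(2πk) = 0.3043/(2π·0.0361) = 1.342 m·K/W
  R'_cellular glass = ln(0.372/0.202)/(2πk) = 0.6106/(2π·0.0672) = 1.446 m·K/W
ΣR = 7.197×10^-4 + 0.002025 + 1.342 + 1.446 = 2.791 m·K/W
Q' = ΔT/ΣR = (85.8 °C − 6.73 °C)/2.791 = 28.33 W/m
From the inner boundary to the expanded polystyrene/cellular glass interface, ΣR_partial = 1.345 m·K/W.
T_interface = T_in − Q'·ΣR_partial = 85.8 °C − (28.33)(1.345) = 47.7 °C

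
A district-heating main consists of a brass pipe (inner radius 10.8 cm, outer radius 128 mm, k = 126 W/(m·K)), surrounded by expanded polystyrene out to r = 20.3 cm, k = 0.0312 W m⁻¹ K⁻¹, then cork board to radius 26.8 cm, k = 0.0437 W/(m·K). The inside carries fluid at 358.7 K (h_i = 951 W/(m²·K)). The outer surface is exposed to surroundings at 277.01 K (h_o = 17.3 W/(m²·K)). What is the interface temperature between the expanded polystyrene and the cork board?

Series thermal resistances, inner to outer:
  R'_conv,in = 1/(2πr h) = 1/(2π·0.108·951) = 0.001550 m·K/W
  R'_brass = ln(0.128/0.108)/(2πk) = 0.1699/(2π·126) = 2.146×10^-4 m·K/W
  R'_expanded polystyrene = ln(0.203/0.128)/(2πk) = 0.4612/(2π·0.0312) = 2.353 m·K/W
  R'_cork board = ln(0.268/0.203)/(2πk) = 0.2778/(2π·0.0437) = 1.012 m·K/W
  R'_conv,out = 1/(2πr h) = 1/(2π·0.268·17.3) = 0.03433 m·K/W
ΣR = 0.001550 + 2.146×10^-4 + 2.353 + 1.012 + 0.03433 = 3.401 m·K/W
Q' = ΔT/ΣR = (358.7 K − 277.01 K)/3.401 = 24.02 W/m
From the inner boundary to the expanded polystyrene/cork board interface, ΣR_partial = 2.355 m·K/W.
T_interface = T_in − Q'·ΣR_partial = 358.7 K − (24.02)(2.355) = 302.1 K

T = 302.1 K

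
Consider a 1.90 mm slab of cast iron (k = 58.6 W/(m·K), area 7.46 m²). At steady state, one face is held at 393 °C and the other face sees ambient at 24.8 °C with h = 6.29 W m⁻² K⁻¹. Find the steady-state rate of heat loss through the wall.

Q = 17300 W

Resistance network (inner→outer):
  R_cast iron = L/(kA) = 0.00190/(58.6·7.46) = 4.346×10^-6 K/W
  R_conv,out = 1/(hA) = 1/(6.29·7.46) = 0.02131 K/W
ΣR = 4.346×10^-6 + 0.02131 = 0.02131 K/W
Q = ΔT/ΣR = (393 °C − 24.8 °C)/0.02131 = 17300 W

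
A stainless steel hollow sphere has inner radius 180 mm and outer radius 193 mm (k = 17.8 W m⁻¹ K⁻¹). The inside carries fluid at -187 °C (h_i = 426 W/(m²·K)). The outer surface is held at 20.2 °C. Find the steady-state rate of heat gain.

Resistance network (inner→outer):
  R_conv,in = 1/(4πr²h) = 1/(4π·0.180²·426) = 0.005765 K/W
  R_stainless steel = (1/0.180 − 1/0.193)/(4πk) = 0.3742/(4π·17.8) = 0.001673 K/W
ΣR = 0.005765 + 0.001673 = 0.007438 K/W
Q = ΔT/ΣR = (-187 °C − 20.2 °C)/0.007438 = -27900 W
(Negative Q ⇒ heat flows inward; heat gain = 27900 W.)

Q = 27.9 kW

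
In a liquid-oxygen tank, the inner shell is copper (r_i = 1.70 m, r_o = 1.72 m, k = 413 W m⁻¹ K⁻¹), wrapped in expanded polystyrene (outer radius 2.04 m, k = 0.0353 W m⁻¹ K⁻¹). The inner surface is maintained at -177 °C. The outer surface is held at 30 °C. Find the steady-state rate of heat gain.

Q = 1010 W

Treat each layer as a resistance in series:
  R_copper = (1/1.70 − 1/1.72)/(4πk) = 0.006840/(4π·413) = 1.318×10^-6 K/W
  R_expanded polystyrene = (1/1.72 − 1/2.04)/(4πk) = 0.09120/(4π·0.0353) = 0.2056 K/W
ΣR = 1.318×10^-6 + 0.2056 = 0.2056 K/W
Q = ΔT/ΣR = (-177 °C − 30 °C)/0.2056 = -1010 W
(Negative Q ⇒ heat flows inward; heat gain = 1010 W.)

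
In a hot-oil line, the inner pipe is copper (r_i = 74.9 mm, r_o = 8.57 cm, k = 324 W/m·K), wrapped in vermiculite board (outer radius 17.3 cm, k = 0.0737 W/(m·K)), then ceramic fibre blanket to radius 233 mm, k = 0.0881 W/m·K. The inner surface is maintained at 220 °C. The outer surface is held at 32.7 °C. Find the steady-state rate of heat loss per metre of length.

Series thermal resistances, inner to outer:
  R'_copper = ln(0.0857/0.0749)/(2πk) = 0.1347/(2π·324) = 6.617×10^-5 m·K/W
  R'_vermiculite board = ln(0.173/0.0857)/(2πk) = 0.7024/(2π·0.0737) = 1.517 m·K/W
  R'_ceramic fibre blanket = ln(0.233/0.173)/(2πk) = 0.2977/(2π·0.0881) = 0.5379 m·K/W
ΣR = 6.617×10^-5 + 1.517 + 0.5379 = 2.055 m·K/W
Q' = ΔT/ΣR = (220 °C − 32.7 °C)/2.055 = 91.1 W/m

Q' = 91.1 W/m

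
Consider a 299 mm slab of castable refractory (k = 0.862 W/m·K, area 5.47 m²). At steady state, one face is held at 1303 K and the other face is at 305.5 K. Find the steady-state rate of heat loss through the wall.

Q = kA·ΔT/L = 0.862 × 5.47 × |1303 K − 305.5 K| / 0.299 = 15700 W

Q = 15700 W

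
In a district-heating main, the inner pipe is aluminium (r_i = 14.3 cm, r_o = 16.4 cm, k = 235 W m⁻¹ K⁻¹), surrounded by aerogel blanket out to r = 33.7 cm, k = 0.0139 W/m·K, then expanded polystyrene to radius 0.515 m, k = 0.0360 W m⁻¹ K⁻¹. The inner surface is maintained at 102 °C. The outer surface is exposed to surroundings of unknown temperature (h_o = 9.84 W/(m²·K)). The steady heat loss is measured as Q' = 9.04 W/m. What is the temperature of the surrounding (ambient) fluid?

T_out = 10.2 °C

Sum the resistances:
  R'_aluminium = ln(0.164/0.143)/(2πk) = 0.1370/(2π·235) = 9.280×10^-5 m·K/W
  R'_aerogel blanket = ln(0.337/0.164)/(2πk) = 0.7202/(2π·0.0139) = 8.246 m·K/W
  R'_expanded polystyrene = ln(0.515/0.337)/(2πk) = 0.4241/(2π·0.0360) = 1.875 m·K/W
  R'_conv,out = 1/(2πr h) = 1/(2π·0.515·9.84) = 0.03141 m·K/W
ΣR = 10.15 m·K/W
ΔT = Q'·ΣR = 9.04 × 10.15 = 91.76 K
Heat flows outward, so T_out = T_in − ΔT = 102 − 91.76 = 10.2 °C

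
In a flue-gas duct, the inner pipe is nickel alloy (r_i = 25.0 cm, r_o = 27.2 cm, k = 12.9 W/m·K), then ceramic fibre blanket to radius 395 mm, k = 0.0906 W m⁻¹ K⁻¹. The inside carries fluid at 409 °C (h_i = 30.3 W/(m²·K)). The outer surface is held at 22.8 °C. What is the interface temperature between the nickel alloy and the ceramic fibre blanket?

Series thermal resistances, inner to outer:
  R'_conv,in = 1/(2πr h) = 1/(2π·0.250·30.3) = 0.02101 m·K/W
  R'_nickel alloy = ln(0.272/0.250)/(2πk) = 0.08434/(2π·12.9) = 0.001041 m·K/W
  R'_ceramic fibre blanket = ln(0.395/0.272)/(2πk) = 0.3731/(2π·0.0906) = 0.6554 m·K/W
ΣR = 0.02101 + 0.001041 + 0.6554 = 0.6775 m·K/W
Q' = ΔT/ΣR = (409 °C − 22.8 °C)/0.6775 = 570.0 W/m
From the inner boundary to the nickel alloy/ceramic fibre blanket interface, ΣR_partial = 0.02205 m·K/W.
T_interface = T_in − Q'·ΣR_partial = 409 °C − (570.0)(0.02205) = 396 °C

T = 396 °C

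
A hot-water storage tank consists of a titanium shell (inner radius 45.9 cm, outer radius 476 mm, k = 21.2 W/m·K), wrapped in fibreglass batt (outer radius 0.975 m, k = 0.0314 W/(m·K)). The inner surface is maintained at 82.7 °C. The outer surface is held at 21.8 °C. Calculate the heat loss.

Q = 22.3 W

Resistance network (inner→outer):
  R_titanium = (1/0.459 − 1/0.476)/(4πk) = 0.07781/(4π·21.2) = 2.921×10^-4 K/W
  R_fibreglass batt = (1/0.476 − 1/0.975)/(4πk) = 1.075/(4π·0.0314) = 2.725 K/W
ΣR = 2.921×10^-4 + 2.725 = 2.725 K/W
Q = ΔT/ΣR = (82.7 °C − 21.8 °C)/2.725 = 22.3 W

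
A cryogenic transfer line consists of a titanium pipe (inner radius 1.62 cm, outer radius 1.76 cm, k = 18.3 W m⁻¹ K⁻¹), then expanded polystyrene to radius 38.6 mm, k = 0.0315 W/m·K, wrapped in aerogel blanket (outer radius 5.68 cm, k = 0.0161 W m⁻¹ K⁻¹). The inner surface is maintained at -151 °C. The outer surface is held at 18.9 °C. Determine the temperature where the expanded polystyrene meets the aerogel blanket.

Treat each layer as a resistance in series:
  R'_titanium = ln(0.0176/0.0162)/(2πk) = 0.08289/(2π·18.3) = 7.209×10^-4 m·K/W
  R'_expanded polystyrene = ln(0.0386/0.0176)/(2πk) = 0.7854/(2π·0.0315) = 3.968 m·K/W
  R'_aerogel blanket = ln(0.0568/0.0386)/(2πk) = 0.3863/(2π·0.0161) = 3.819 m·K/W
ΣR = 7.209×10^-4 + 3.968 + 3.819 = 7.788 m·K/W
Q' = ΔT/ΣR = (-151 °C − 18.9 °C)/7.788 = -21.82 W/m
From the inner boundary to the expanded polystyrene/aerogel blanket interface, ΣR_partial = 3.969 m·K/W.
T_interface = T_in − Q'·ΣR_partial = -151 °C − (-21.82)(3.969) = -64.4 °C

T = -64.4 °C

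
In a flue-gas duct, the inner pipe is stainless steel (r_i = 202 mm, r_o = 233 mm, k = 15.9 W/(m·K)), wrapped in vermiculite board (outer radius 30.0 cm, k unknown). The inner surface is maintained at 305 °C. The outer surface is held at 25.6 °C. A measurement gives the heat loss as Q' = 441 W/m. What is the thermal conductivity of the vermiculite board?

k = 0.0636 W/m·K

ΣR = ΔT/Q' = |305 − 25.6|/441 = 0.6336 m·K/W
Known resistances:
  R'_stainless steel = ln(0.233/0.202)/(2πk) = 0.1428/(2π·15.9) = 0.001429 m·K/W
R_vermiculite board = ΣR − ΣR_known = 0.6336 − 0.001429 = 0.6322 m·K/W
ln(r₂/r₁)/(2πk) = 0.6322 ⇒ k = 0.2527/(2π·0.6322) = 0.0636 W/m·K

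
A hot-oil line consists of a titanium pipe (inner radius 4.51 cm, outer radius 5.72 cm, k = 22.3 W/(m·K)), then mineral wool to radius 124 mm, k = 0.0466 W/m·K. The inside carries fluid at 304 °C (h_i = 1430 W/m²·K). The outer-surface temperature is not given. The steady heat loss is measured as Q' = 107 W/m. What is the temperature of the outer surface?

Series resistances:
  R'_conv,in = 1/(2πr h) = 1/(2π·0.0451·1430) = 0.002468 m·K/W
  R'_titanium = ln(0.0572/0.0451)/(2πk) = 0.2377/(2π·22.3) = 0.001696 m·K/W
  R'_mineral wool = ln(0.124/0.0572)/(2πk) = 0.7737/(2π·0.0466) = 2.643 m·K/W
ΣR = 2.647 m·K/W
ΔT = Q'·ΣR = 107 × 2.647 = 283.2 K
Heat flows outward, so T_out = T_in − ΔT = 304 − 283.2 = 20.8 °C

T_out = 20.8 °C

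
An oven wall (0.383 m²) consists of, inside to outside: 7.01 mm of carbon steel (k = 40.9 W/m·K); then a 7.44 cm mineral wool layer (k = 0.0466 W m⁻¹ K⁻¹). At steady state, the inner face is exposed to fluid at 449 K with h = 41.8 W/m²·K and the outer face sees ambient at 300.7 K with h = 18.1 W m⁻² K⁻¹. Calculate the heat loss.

Q = 33.9 W

Treat each layer as a resistance in series:
  R_conv,in = 1/(hA) = 1/(41.8·0.383) = 0.06246 K/W
  R_carbon steel = L/(kA) = 0.00701/(40.9·0.383) = 4.475×10^-4 K/W
  R_mineral wool = L/(kA) = 0.0744/(0.0466·0.383) = 4.169 K/W
  R_conv,out = 1/(hA) = 1/(18.1·0.383) = 0.1443 K/W
ΣR = 0.06246 + 4.475×10^-4 + 4.169 + 0.1443 = 4.376 K/W
Q = ΔT/ΣR = (449 K − 300.7 K)/4.376 = 33.9 W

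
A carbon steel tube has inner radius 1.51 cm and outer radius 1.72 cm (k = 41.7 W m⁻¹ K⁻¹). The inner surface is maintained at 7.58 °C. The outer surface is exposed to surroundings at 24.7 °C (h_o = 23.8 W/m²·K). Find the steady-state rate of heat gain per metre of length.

Q' = 44.0 W/m

Resistance network (inner→outer):
  R'_carbon steel = ln(0.0172/0.0151)/(2πk) = 0.1302/(2π·41.7) = 4.970×10^-4 m·K/W
  R'_conv,out = 1/(2πr h) = 1/(2π·0.0172·23.8) = 0.3888 m·K/W
ΣR = 4.970×10^-4 + 0.3888 = 0.3893 m·K/W
Q' = ΔT/ΣR = (7.58 °C − 24.7 °C)/0.3893 = -44.0 W/m
(Negative Q' ⇒ heat flows inward; heat gain = 44.0 W/m.)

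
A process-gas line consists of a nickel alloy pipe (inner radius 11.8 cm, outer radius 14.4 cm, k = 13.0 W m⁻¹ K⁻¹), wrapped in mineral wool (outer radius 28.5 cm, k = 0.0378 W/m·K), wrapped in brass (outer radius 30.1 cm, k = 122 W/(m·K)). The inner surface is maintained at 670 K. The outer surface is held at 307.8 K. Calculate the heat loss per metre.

Q' = 126 W/m

Series thermal resistances, inner to outer:
  R'_nickel alloy = ln(0.144/0.118)/(2πk) = 0.1991/(2π·13.0) = 0.002438 m·K/W
  R'_mineral wool = ln(0.285/0.144)/(2πk) = 0.6827/(2π·0.0378) = 2.874 m·K/W
  R'_brass = ln(0.301/0.285)/(2πk) = 0.05462/(2π·122) = 7.126×10^-5 m·K/W
ΣR = 0.002438 + 2.874 + 7.126×10^-5 = 2.877 m·K/W
Q' = ΔT/ΣR = (670 K − 307.8 K)/2.877 = 126 W/m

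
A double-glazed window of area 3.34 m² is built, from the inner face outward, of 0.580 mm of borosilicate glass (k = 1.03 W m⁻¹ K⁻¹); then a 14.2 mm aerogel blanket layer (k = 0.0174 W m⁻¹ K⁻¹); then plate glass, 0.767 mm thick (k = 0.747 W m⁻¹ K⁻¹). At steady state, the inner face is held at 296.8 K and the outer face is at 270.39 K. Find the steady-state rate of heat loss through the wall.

Treat each layer as a resistance in series:
  R_borosilicate glass = L/(kA) = 5.80×10^-4/(1.03·3.34) = 1.686×10^-4 K/W
  R_aerogel blanket = L/(kA) = 0.0142/(0.0174·3.34) = 0.2443 K/W
  R_plate glass = L/(kA) = 7.67×10^-4/(0.747·3.34) = 3.074×10^-4 K/W
ΣR = 1.686×10^-4 + 0.2443 + 3.074×10^-4 = 0.2448 K/W
Q = ΔT/ΣR = (296.8 K − 270.39 K)/0.2448 = 108 W

Q = 108 W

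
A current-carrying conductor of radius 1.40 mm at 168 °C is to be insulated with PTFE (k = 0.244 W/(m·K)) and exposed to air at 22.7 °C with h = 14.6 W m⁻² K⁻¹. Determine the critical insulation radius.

For a cylinder, r_cr = k_ins/h = 0.244/14.6 = 0.0167 m = 1.67 cm

r_cr = 1.67 cm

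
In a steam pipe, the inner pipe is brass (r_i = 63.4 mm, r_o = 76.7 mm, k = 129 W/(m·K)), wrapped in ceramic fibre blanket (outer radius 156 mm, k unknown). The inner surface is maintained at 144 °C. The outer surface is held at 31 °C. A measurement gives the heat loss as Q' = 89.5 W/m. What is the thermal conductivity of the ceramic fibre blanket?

ΣR = ΔT/Q' = |144 − 31|/89.5 = 1.263 m·K/W
Known resistances:
  R'_brass = ln(0.0767/0.0634)/(2πk) = 0.1904/(2π·129) = 2.350×10^-4 m·K/W
R_ceramic fibre blanket = ΣR − ΣR_known = 1.263 − 2.350×10^-4 = 1.263 m·K/W
ln(r₂/r₁)/(2πk) = 1.263 ⇒ k = 0.7100/(2π·1.263) = 0.0895 W/m·K

k = 0.0895 W/m·K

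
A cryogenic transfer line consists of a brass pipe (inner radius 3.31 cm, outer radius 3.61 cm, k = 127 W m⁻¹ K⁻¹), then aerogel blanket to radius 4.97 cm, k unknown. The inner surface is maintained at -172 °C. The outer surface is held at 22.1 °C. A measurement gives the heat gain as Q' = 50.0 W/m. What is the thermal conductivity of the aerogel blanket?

ΣR = ΔT/Q' = |-172 − 22.1|/50.0 = 3.882 m·K/W
Known resistances:
  R'_brass = ln(0.0361/0.0331)/(2πk) = 0.08676/(2π·127) = 1.087×10^-4 m·K/W
R_aerogel blanket = ΣR − ΣR_known = 3.882 − 1.087×10^-4 = 3.882 m·K/W
ln(r₂/r₁)/(2πk) = 3.882 ⇒ k = 0.3197/(2π·3.882) = 0.0131 W/m·K

k = 0.0131 W/m·K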